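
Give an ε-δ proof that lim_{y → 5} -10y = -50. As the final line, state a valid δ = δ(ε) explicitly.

δ = ε/10

Fix ε > 0. We need δ > 0 so that 0 < |y − 5| < δ implies |(-10y) + 50| < ε.
Since (-10y) + 50 = -10(y − 5), we have |(-10y) + 50| = 10|y − 5|.
So 10|y − 5| < ε exactly when |y − 5| < ε/10.
Take δ = ε/10. If 0 < |y − 5| < δ then |(-10y) + 50| = 10|y − 5| < 10·(ε/10) = ε.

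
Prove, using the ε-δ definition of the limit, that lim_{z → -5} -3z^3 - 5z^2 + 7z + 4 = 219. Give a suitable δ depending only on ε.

Let ε > 0 be given. We want δ > 0 such that 0 < |z + 5| < δ implies |(-3z^3 - 5z^2 + 7z + 4) − 219| < ε.
(-3z^3 - 5z^2 + 7z + 4) − 219 = -3z^3 - 5z^2 + 7z - 215 = (z + 5)(-3z^2 + 10z - 43).
So |(-3z^3 - 5z^2 + 7z + 4) − 219| = |z + 5|·|-3z^2 + 10z - 43|.
Assume first that |z + 5| < 2, so |z| < 7. Then |-3z^2 + 10z - 43| ≤ 3·7^2 + 10·7 + 43 = 260.
Hence |(-3z^3 - 5z^2 + 7z + 4) − 219| ≤ 260|z + 5| < ε provided |z + 5| < ε/260.
Take δ = min(2, ε/260). Then 0 < |z + 5| < δ gives both |z + 5| < 2 and |z + 5| < ε/260, so |(-3z^3 - 5z^2 + 7z + 4) − 219| < ε.

δ = min(2, ε/260)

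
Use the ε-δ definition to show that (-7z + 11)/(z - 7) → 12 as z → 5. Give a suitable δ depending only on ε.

Fix ε > 0. We want δ > 0 with 0 < |z − 5| < δ ⇒ |(-7z + 11)/(z - 7) − 12| < ε.
Combining over a common denominator, (-7z + 11)/(z - 7) − 12 = [(-7z + 11)·(-2) − (-24)·(z - 7)] / [(-2)·(z - 7)] = 38(z − 5) / ((-2)(z - 7)).
So |(-7z + 11)/(z - 7) − 12| = 38|z − 5| / (2·|z − 7|).
Restrict δ ≤ 1. Then |z − 5| < 1 gives |z − 7| = |(z − 5) + (-2)| ≥ 2 − 1 = 1.
Hence |(-7z + 11)/(z - 7) − 12| < 38|z − 5|/(2·1) = 19|z − 5|, which is < ε once |z − 5| < (1/19)ε.
Take δ = min(1, (1/19)ε). Then 0 < |z − 5| < δ forces both bounds, so |(-7z + 11)/(z - 7) − 12| < ε.

δ = min(1, (1/19)ε)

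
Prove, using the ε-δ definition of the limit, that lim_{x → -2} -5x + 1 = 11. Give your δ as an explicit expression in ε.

Let ε > 0 be given. We need δ > 0 so that 0 < |x + 2| < δ implies |(-5x + 1) − 11| < ε.
Since (-5x + 1) − 11 = -5(x + 2), we have |(-5x + 1) − 11| = 5|x + 2|.
So 5|x + 2| < ε exactly when |x + 2| < ε/5.
Choosing δ = ε/5 gives |(-5x + 1) − 11| = 5|x + 2| < ε whenever |x + 2| < δ.

δ = ε/5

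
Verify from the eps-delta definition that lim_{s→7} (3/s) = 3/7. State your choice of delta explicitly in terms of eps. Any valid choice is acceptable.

Let eps > 0. We seek delta > 0 such that 0 < |s − 7| < delta implies |3/s − (3/7)| < eps.
|3/s − (3/7)| = 3·|7 − s|/(7·|s|) = 3|s − 7|/(7|s|).
Require delta ≤ 7/2 so that |s| > 7 − 7/2 = 7/2, hence 7|s| > 49/2.
Then |3/s − (3/7)| < 3|s − 7|/(49/2), which is < eps when |s − 7| < (49/6)eps.
Take delta = min(7/2, (49/6)eps). Then 0 < |s − 7| < delta gives both |s − 7| < 7/2 and |s − 7| < (49/6)eps, so |3/s − (3/7)| < eps.

delta = min(7/2, (49/6)eps)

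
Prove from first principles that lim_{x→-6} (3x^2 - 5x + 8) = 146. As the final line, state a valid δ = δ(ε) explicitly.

Fix ε > 0. We want δ > 0 such that 0 < |x + 6| < δ implies |(3x^2 - 5x + 8) − 146| < ε.
(3x^2 - 5x + 8) − 146 = 3x^2 - 5x - 138 = (x + 6)(3x - 23).
So |(3x^2 - 5x + 8) − 146| = |x + 6|·|3x - 23|.
Require δ ≤ 1. Then |x + 6| < 1 gives |x| < 7, and by the triangle inequality |3x - 23| ≤ 3·7 + 23 = 44.
Hence |(3x^2 - 5x + 8) − 146| ≤ 44|x + 6| < ε provided |x + 6| < ε/44.
Choosing δ = min(1, ε/44) ensures both conditions, hence |(3x^2 - 5x + 8) − 146| < ε.

δ = min(1, ε/44)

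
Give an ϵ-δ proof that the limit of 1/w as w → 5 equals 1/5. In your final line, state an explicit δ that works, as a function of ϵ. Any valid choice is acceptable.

δ = min(5/2, (25/2)ϵ)

Let ϵ > 0 be given. We seek δ > 0 such that 0 < |w − 5| < δ implies |1/w − (1/5)| < ϵ.
|1/w − (1/5)| = |5 − w|/(5·|w|) = |w − 5|/(5|w|).
Require δ ≤ 5/2 so that |w| > 5 − 5/2 = 5/2, hence 5|w| > 25/2.
Then |1/w − (1/5)| < |w − 5|/(25/2), which is < ϵ when |w − 5| < (25/2)ϵ.
Take δ = min(5/2, (25/2)ϵ). Then 0 < |w − 5| < δ gives both |w − 5| < 5/2 and |w − 5| < (25/2)ϵ, so |1/w − (1/5)| < ϵ.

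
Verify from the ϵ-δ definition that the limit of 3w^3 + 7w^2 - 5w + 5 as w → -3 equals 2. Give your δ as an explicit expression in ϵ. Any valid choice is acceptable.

Suppose ϵ > 0. We want δ > 0 such that 0 < |w + 3| < δ implies |(3w^3 + 7w^2 - 5w + 5) − 2| < ϵ.
(3w^3 + 7w^2 - 5w + 5) − 2 = 3w^3 + 7w^2 - 5w + 3 = (w + 3)(3w^2 - 2w + 1).
So |(3w^3 + 7w^2 - 5w + 5) − 2| = |w + 3|·|3w^2 - 2w + 1|.
Require δ ≤ 1. Then |w + 3| < 1 gives |w| < 4, and by the triangle inequality |3w^2 - 2w + 1| ≤ 3·4^2 + 2·4 + 1 = 57.
Hence |(3w^3 + 7w^2 - 5w + 5) − 2| ≤ 57|w + 3| < ϵ provided |w + 3| < ϵ/57.
Take δ = min(1, ϵ/57). Then 0 < |w + 3| < δ gives both |w + 3| < 1 and |w + 3| < ϵ/57, so |(3w^3 + 7w^2 - 5w + 5) − 2| < ϵ.

δ = min(1, ϵ/57)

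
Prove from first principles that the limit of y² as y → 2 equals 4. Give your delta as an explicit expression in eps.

delta = min(2, eps/6)

Suppose eps > 0. We seek delta > 0 with 0 < |y − 2| < delta ⇒ |y² − 4| < eps.
Factor: y² − 4 = (y − 2)(y + 2), so |y² − 4| = |y − 2|·|y + 2|.
Restrict delta ≤ 2. Then |y − 2| < 2 gives |y| < 4, so by the triangle inequality |y + 2| ≤ 4 + 2 = 6.
Hence |y² − 4| ≤ 6|y − 2|, which is < eps once |y − 2| < eps/6.
Take delta = min(2, eps/6). If 0 < |y − 2| < delta then both bounds hold and |y² − 4| ≤ 6|y − 2| < 6·(eps/6) = eps.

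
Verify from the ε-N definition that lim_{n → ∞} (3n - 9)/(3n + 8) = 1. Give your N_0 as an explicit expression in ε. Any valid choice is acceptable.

Let ε > 0. For n ≥ 1, |(3n - 9)/(3n + 8) − 1| = |-51|/(3(3n + 8)) = 51/(3(3n + 8)).
Since 3n + 8 ≥ 3n for n ≥ 1, this is ≤ 51/(3·3n) = (17/3)/n.
So |(3n - 9)/(3n + 8) − 1| < ε whenever n > (17/3)/ε.
Take N_0 = (17/3)/ε. If n > N_0 then |(3n - 9)/(3n + 8) − 1| ≤ (17/3)/n < ε.

N_0 = (17/3)/ε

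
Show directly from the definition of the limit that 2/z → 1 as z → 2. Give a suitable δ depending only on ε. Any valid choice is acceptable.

Fix ε > 0. We seek δ > 0 such that 0 < |z − 2| < δ implies |2/z − 1| < ε.
|2/z − 1| = 2·|2 − z|/(2·|z|) = 2|z − 2|/(2|z|).
Require δ ≤ 1 so that |z| > 2 − 1 = 1, hence 2|z| > 2.
Then |2/z − 1| < 2|z − 2|/2, which is < ε when |z − 2| < ε.
Take δ = min(1, ε). Then 0 < |z − 2| < δ gives both |z − 2| < 1 and |z − 2| < ε, so |2/z − 1| < ε.

δ = min(1, ε)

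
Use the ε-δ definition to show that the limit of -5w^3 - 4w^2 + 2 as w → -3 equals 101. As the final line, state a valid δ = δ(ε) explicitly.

δ = min(1, ε/157)

Let ε > 0 be given. We want δ > 0 such that 0 < |w + 3| < δ implies |(-5w^3 - 4w^2 + 2) − 101| < ε.
(-5w^3 - 4w^2 + 2) − 101 = -5w^3 - 4w^2 - 99 = (w + 3)(-5w^2 + 11w - 33).
So |(-5w^3 - 4w^2 + 2) − 101| = |w + 3|·|-5w^2 + 11w - 33|.
Require δ ≤ 1. Then |w + 3| < 1 gives |w| < 4, and by the triangle inequality |-5w^2 + 11w - 33| ≤ 5·4^2 + 11·4 + 33 = 157.
Hence |(-5w^3 - 4w^2 + 2) − 101| ≤ 157|w + 3| < ε provided |w + 3| < ε/157.
Take δ = min(1, ε/157). Then 0 < |w + 3| < δ gives both |w + 3| < 1 and |w + 3| < ε/157, so |(-5w^3 - 4w^2 + 2) − 101| < ε.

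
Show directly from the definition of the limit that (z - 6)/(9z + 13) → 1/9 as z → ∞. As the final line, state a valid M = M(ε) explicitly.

M = (67/81)/ε

Let ε > 0. We seek M > 0 such that z > M implies |(z - 6)/(9z + 13) − (1/9)| < ε.
(z - 6)/(9z + 13) − (1/9) = (9(z - 6) − (9z + 13)) / (9(9z + 13)) = -67/(9(9z + 13)).
For z > 0 we have 9z + 13 > 9z, so |(z - 6)/(9z + 13) − (1/9)| = 67/(9(9z + 13)) < 67/(9·9z) = (67/81)/z.
Thus |(z - 6)/(9z + 13) − (1/9)| < ε whenever z > (67/81)/ε.
Take M = (67/81)/ε. If z > M then |(z - 6)/(9z + 13) − (1/9)| < (67/81)/z < ε.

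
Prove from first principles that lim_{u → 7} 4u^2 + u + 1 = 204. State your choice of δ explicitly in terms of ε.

Suppose ε > 0. We want δ > 0 such that 0 < |u − 7| < δ implies |(4u^2 + u + 1) − 204| < ε.
(4u^2 + u + 1) − 204 = 4u^2 + u - 203 = (u − 7)(4u + 29).
So |(4u^2 + u + 1) − 204| = |u − 7|·|4u + 29|.
Assume first that |u − 7| < 1, so |u| < 8. Then |4u + 29| ≤ 4·8 + 29 = 61.
Hence |(4u^2 + u + 1) − 204| ≤ 61|u − 7| < ε provided |u − 7| < ε/61.
Choosing δ = min(1, ε/61) ensures both conditions, hence |(4u^2 + u + 1) − 204| < ε.

δ = min(1, ε/61)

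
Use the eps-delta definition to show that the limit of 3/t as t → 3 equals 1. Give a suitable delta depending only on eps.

Let eps > 0. We seek delta > 0 such that 0 < |t − 3| < delta implies |3/t − 1| < eps.
|3/t − 1| = 3·|3 − t|/(3·|t|) = 3|t − 3|/(3|t|).
Restrict delta ≤ 3/2. Then |t − 3| < 3/2 gives |t| > 3/2, so 3|t| > 9/2.
Then |3/t − 1| < 3|t − 3|/(9/2), which is < eps when |t − 3| < (3/2)eps.
Take delta = min(3/2, (3/2)eps). Then 0 < |t − 3| < delta gives both |t − 3| < 3/2 and |t − 3| < (3/2)eps, so |3/t − 1| < eps.

delta = min(3/2, (3/2)eps)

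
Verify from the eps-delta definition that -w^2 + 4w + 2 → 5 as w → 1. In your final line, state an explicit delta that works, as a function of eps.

Let eps > 0. We want delta > 0 such that 0 < |w − 1| < delta implies |(-w^2 + 4w + 2) − 5| < eps.
(-w^2 + 4w + 2) − 5 = -w^2 + 4w - 3 = (w − 1)(-w + 3).
So |(-w^2 + 4w + 2) − 5| = |w − 1|·|-w + 3|.
Require delta ≤ 1. Then |w − 1| < 1 gives |w| < 2, and by the triangle inequality |-w + 3| ≤ 2 + 3 = 5.
Hence |(-w^2 + 4w + 2) − 5| ≤ 5|w − 1| < eps provided |w − 1| < eps/5.
Choosing delta = min(1, eps/5) ensures both conditions, hence |(-w^2 + 4w + 2) − 5| < eps.

delta = min(1, eps/5)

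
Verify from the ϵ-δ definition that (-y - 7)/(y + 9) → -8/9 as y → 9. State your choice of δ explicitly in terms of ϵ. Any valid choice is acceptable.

δ = min(9, 81ϵ)

Fix ϵ > 0. We want δ > 0 with 0 < |y − 9| < δ ⇒ |(-y - 7)/(y + 9) + 8/9| < ϵ.
Combining over a common denominator, (-y - 7)/(y + 9) + 8/9 = [(-y - 7)·18 − (-16)·(y + 9)] / [18·(y + 9)] = -2(y − 9) / (18(y + 9)).
So |(-y - 7)/(y + 9) + 8/9| = 2|y − 9| / (18·|y + 9|).
Restrict δ ≤ 9. Then |y − 9| < 9 gives |y + 9| = |(y − 9) + 18| ≥ 18 − 9 = 9.
Hence |(-y - 7)/(y + 9) + 8/9| < 2|y − 9|/(18·9) = (1/81)|y − 9|, which is < ϵ once |y − 9| < 81ϵ.
Take δ = min(9, 81ϵ). Then 0 < |y − 9| < δ forces both bounds, so |(-y - 7)/(y + 9) + 8/9| < ϵ.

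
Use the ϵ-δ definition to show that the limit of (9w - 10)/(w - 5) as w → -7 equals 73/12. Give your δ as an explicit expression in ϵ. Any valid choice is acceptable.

Let ϵ > 0. We want δ > 0 with 0 < |w + 7| < δ ⇒ |(9w - 10)/(w - 5) − (73/12)| < ϵ.
Combining over a common denominator, (9w - 10)/(w - 5) − (73/12) = [(9w - 10)·(-12) − (-73)·(w - 5)] / [(-12)·(w - 5)] = -35(w + 7) / ((-12)(w - 5)).
So |(9w - 10)/(w - 5) − (73/12)| = 35|w + 7| / (12·|w − 5|).
Restrict δ ≤ 6. Then |w + 7| < 6 gives |w − 5| = |(w + 7) + (-12)| ≥ 12 − 6 = 6.
Hence |(9w - 10)/(w - 5) − (73/12)| < 35|w + 7|/(12·6) = (35/72)|w + 7|, which is < ϵ once |w + 7| < (72/35)ϵ.
Take δ = min(6, (72/35)ϵ). Then 0 < |w + 7| < δ forces both bounds, so |(9w - 10)/(w - 5) − (73/12)| < ϵ.

δ = min(6, (72/35)ϵ)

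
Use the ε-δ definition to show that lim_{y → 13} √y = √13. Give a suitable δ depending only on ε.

δ = min(13, √13·ε)

Fix ε > 0. We want δ > 0 such that 0 < |y − 13| < δ implies |√y − √13| < ε.
Rationalise: √y − √13 = (y − 13)/(√y + √13), so |√y − √13| = |y − 13|/(√y + √13).
Restrict δ ≤ 13 so that |y − 13| < 13 forces y > 0, and then √y + √13 > √13.
Hence |√y − √13| < |y − 13|/√13, which is < ε once |y − 13| < √13·ε.
Take δ = min(13, √13·ε). If 0 < |y − 13| < δ then y > 0 and |√y − √13| < |y − 13|/√13 < ε.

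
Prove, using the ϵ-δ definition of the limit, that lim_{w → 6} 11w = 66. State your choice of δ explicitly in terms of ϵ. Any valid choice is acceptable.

Fix ϵ > 0. We need δ > 0 so that 0 < |w − 6| < δ implies |(11w) − 66| < ϵ.
Since (11w) − 66 = 11(w − 6), we have |(11w) − 66| = 11|w − 6|.
So 11|w − 6| < ϵ exactly when |w − 6| < ϵ/11.
Choosing δ = ϵ/11 gives |(11w) − 66| = 11|w − 6| < ϵ whenever |w − 6| < δ.

δ = ϵ/11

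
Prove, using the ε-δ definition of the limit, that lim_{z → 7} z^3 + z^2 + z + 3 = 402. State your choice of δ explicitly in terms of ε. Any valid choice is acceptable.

Suppose ε > 0. We want δ > 0 such that 0 < |z − 7| < δ implies |(z^3 + z^2 + z + 3) − 402| < ε.
(z^3 + z^2 + z + 3) − 402 = z^3 + z^2 + z - 399 = (z − 7)(z^2 + 8z + 57).
So |(z^3 + z^2 + z + 3) − 402| = |z − 7|·|z^2 + 8z + 57|.
Require δ ≤ 1. Then |z − 7| < 1 gives |z| < 8, and by the triangle inequality |z^2 + 8z + 57| ≤ 8^2 + 8·8 + 57 = 185.
Hence |(z^3 + z^2 + z + 3) − 402| ≤ 185|z − 7| < ε provided |z − 7| < ε/185.
Take δ = min(1, ε/185). Then 0 < |z − 7| < δ gives both |z − 7| < 1 and |z − 7| < ε/185, so |(z^3 + z^2 + z + 3) − 402| < ε.

δ = min(1, ε/185)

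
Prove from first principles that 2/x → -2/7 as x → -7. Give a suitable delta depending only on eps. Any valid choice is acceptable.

delta = min(7/2, (49/4)eps)

Suppose eps > 0. We seek delta > 0 such that 0 < |x + 7| < delta implies |2/x + 2/7| < eps.
|2/x + 2/7| = 2·|-7 − x|/(7·|x|) = 2|x + 7|/(7|x|).
Restrict delta ≤ 7/2. Then |x + 7| < 7/2 gives |x| > 7/2, so 7|x| > 49/2.
Then |2/x + 2/7| < 2|x + 7|/(49/2), which is < eps when |x + 7| < (49/4)eps.
Take delta = min(7/2, (49/4)eps). Then 0 < |x + 7| < delta gives both |x + 7| < 7/2 and |x + 7| < (49/4)eps, so |2/x + 2/7| < eps.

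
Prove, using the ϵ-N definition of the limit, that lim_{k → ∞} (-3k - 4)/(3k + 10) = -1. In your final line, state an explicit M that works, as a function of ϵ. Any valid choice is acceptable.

Suppose ϵ > 0. For k ≥ 1, |(-3k - 4)/(3k + 10) + 1| = |18|/(3(3k + 10)) = 18/(3(3k + 10)).
Since 3k + 10 ≥ 3k for k ≥ 1, this is ≤ 18/(3·3k) = 2/k.
So |(-3k - 4)/(3k + 10) + 1| < ϵ whenever k > 2/ϵ.
Take M = 2/ϵ. If k > M then |(-3k - 4)/(3k + 10) + 1| ≤ 2/k < ϵ.

M = 2/ϵ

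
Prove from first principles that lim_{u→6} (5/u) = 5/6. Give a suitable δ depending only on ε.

δ = min(3, (18/5)ε)

Let ε > 0 be given. We seek δ > 0 such that 0 < |u − 6| < δ implies |5/u − (5/6)| < ε.
|5/u − (5/6)| = 5·|6 − u|/(6·|u|) = 5|u − 6|/(6|u|).
Require δ ≤ 3 so that |u| > 6 − 3 = 3, hence 6|u| > 18.
Then |5/u − (5/6)| < 5|u − 6|/18, which is < ε when |u − 6| < (18/5)ε.
Take δ = min(3, (18/5)ε). Then 0 < |u − 6| < δ gives both |u − 6| < 3 and |u − 6| < (18/5)ε, so |5/u − (5/6)| < ε.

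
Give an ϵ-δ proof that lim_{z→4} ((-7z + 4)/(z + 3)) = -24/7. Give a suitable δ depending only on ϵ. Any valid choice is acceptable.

Fix ϵ > 0. We want δ > 0 with 0 < |z − 4| < δ ⇒ |(-7z + 4)/(z + 3) + 24/7| < ϵ.
Combining over a common denominator, (-7z + 4)/(z + 3) + 24/7 = [(-7z + 4)·7 − (-24)·(z + 3)] / [7·(z + 3)] = -25(z − 4) / (7(z + 3)).
So |(-7z + 4)/(z + 3) + 24/7| = 25|z − 4| / (7·|z + 3|).
Require δ ≤ 7/2, so |z + 3| ≥ |7| − |z − 4| > 7 − 7/2 = 7/2.
Hence |(-7z + 4)/(z + 3) + 24/7| < 25|z − 4|/(7·(7/2)) = (50/49)|z − 4|, which is < ϵ once |z − 4| < (49/50)ϵ.
Take δ = min(7/2, (49/50)ϵ). Then 0 < |z − 4| < δ forces both bounds, so |(-7z + 4)/(z + 3) + 24/7| < ϵ.

δ = min(7/2, (49/50)ϵ)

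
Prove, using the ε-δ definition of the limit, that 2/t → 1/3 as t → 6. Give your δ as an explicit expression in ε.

δ = min(3, 9ε)

Suppose ε > 0. We seek δ > 0 such that 0 < |t − 6| < δ implies |2/t − (1/3)| < ε.
|2/t − (1/3)| = 2·|6 − t|/(6·|t|) = 2|t − 6|/(6|t|).
Restrict δ ≤ 3. Then |t − 6| < 3 gives |t| > 3, so 6|t| > 18.
Then |2/t − (1/3)| < 2|t − 6|/18, which is < ε when |t − 6| < 9ε.
Take δ = min(3, 9ε). Then 0 < |t − 6| < δ gives both |t − 6| < 3 and |t − 6| < 9ε, so |2/t − (1/3)| < ε.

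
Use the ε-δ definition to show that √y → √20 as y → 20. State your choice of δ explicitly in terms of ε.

δ = min(20, √20·ε)

Let ε > 0 be given. We want δ > 0 such that 0 < |y − 20| < δ implies |√y − √20| < ε.
Rationalise: √y − √20 = (y − 20)/(√y + √20), so |√y − √20| = |y − 20|/(√y + √20).
Restrict δ ≤ 20 so that |y − 20| < 20 forces y > 0, and then √y + √20 > √20.
Hence |√y − √20| < |y − 20|/√20, which is < ε once |y − 20| < √20·ε.
Take δ = min(20, √20·ε). If 0 < |y − 20| < δ then y > 0 and |√y − √20| < |y − 20|/√20 < ε.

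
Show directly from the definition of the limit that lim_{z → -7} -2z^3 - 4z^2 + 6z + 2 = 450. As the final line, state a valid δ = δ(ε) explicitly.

Let ε > 0. We want δ > 0 such that 0 < |z + 7| < δ implies |(-2z^3 - 4z^2 + 6z + 2) − 450| < ε.
(-2z^3 - 4z^2 + 6z + 2) − 450 = -2z^3 - 4z^2 + 6z - 448 = (z + 7)(-2z^2 + 10z - 64).
So |(-2z^3 - 4z^2 + 6z + 2) − 450| = |z + 7|·|-2z^2 + 10z - 64|.
Assume first that |z + 7| < 2, so |z| < 9. Then |-2z^2 + 10z - 64| ≤ 2·9^2 + 10·9 + 64 = 316.
Hence |(-2z^3 - 4z^2 + 6z + 2) − 450| ≤ 316|z + 7| < ε provided |z + 7| < ε/316.
Take δ = min(2, ε/316). Then 0 < |z + 7| < δ gives both |z + 7| < 2 and |z + 7| < ε/316, so |(-2z^3 - 4z^2 + 6z + 2) − 450| < ε.

δ = min(2, ε/316)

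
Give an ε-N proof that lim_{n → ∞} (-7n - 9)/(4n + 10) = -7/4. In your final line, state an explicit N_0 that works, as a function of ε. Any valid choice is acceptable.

N_0 = (17/8)/ε

Let ε > 0. For n ≥ 1, |(-7n - 9)/(4n + 10) + 7/4| = |34|/(4(4n + 10)) = 34/(4(4n + 10)).
Since 4n + 10 ≥ 4n for n ≥ 1, this is ≤ 34/(4·4n) = (17/8)/n.
So |(-7n - 9)/(4n + 10) + 7/4| < ε whenever n > (17/8)/ε.
Take N_0 = (17/8)/ε. If n > N_0 then |(-7n - 9)/(4n + 10) + 7/4| ≤ (17/8)/n < ε.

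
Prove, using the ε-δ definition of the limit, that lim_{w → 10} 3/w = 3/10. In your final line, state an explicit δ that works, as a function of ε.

Suppose ε > 0. We seek δ > 0 such that 0 < |w − 10| < δ implies |3/w − (3/10)| < ε.
|3/w − (3/10)| = 3·|10 − w|/(10·|w|) = 3|w − 10|/(10|w|).
Restrict δ ≤ 5. Then |w − 10| < 5 gives |w| > 5, so 10|w| > 50.
Then |3/w − (3/10)| < 3|w − 10|/50, which is < ε when |w − 10| < (50/3)ε.
Take δ = min(5, (50/3)ε). Then 0 < |w − 10| < δ gives both |w − 10| < 5 and |w − 10| < (50/3)ε, so |3/w − (3/10)| < ε.

δ = min(5, (50/3)ε)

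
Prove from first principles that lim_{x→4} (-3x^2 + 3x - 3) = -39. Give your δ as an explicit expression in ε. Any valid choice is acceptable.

Let ε > 0. We want δ > 0 such that 0 < |x − 4| < δ implies |(-3x^2 + 3x - 3) + 39| < ε.
(-3x^2 + 3x - 3) + 39 = -3x^2 + 3x + 36 = (x − 4)(-3x - 9).
So |(-3x^2 + 3x - 3) + 39| = |x − 4|·|-3x - 9|.
Assume first that |x − 4| < 2, so |x| < 6. Then |-3x - 9| ≤ 3·6 + 9 = 27.
Hence |(-3x^2 + 3x - 3) + 39| ≤ 27|x − 4| < ε provided |x − 4| < ε/27.
Choosing δ = min(2, ε/27) ensures both conditions, hence |(-3x^2 + 3x - 3) + 39| < ε.

δ = min(2, ε/27)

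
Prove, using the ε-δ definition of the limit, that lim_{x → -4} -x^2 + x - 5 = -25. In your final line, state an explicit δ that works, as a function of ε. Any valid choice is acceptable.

Let ε > 0. We want δ > 0 such that 0 < |x + 4| < δ implies |(-x^2 + x - 5) + 25| < ε.
(-x^2 + x - 5) + 25 = -x^2 + x + 20 = (x + 4)(-x + 5).
So |(-x^2 + x - 5) + 25| = |x + 4|·|-x + 5|.
Require δ ≤ 1. Then |x + 4| < 1 gives |x| < 5, and by the triangle inequality |-x + 5| ≤ 5 + 5 = 10.
Hence |(-x^2 + x - 5) + 25| ≤ 10|x + 4| < ε provided |x + 4| < ε/10.
Choosing δ = min(1, ε/10) ensures both conditions, hence |(-x^2 + x - 5) + 25| < ε.

δ = min(1, ε/10)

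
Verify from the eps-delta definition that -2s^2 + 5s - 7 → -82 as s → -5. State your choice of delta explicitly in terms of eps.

Fix eps > 0. We want delta > 0 such that 0 < |s + 5| < delta implies |(-2s^2 + 5s - 7) + 82| < eps.
(-2s^2 + 5s - 7) + 82 = -2s^2 + 5s + 75 = (s + 5)(-2s + 15).
So |(-2s^2 + 5s - 7) + 82| = |s + 5|·|-2s + 15|.
Assume first that |s + 5| < 2, so |s| < 7. Then |-2s + 15| ≤ 2·7 + 15 = 29.
Hence |(-2s^2 + 5s - 7) + 82| ≤ 29|s + 5| < eps provided |s + 5| < eps/29.
Choosing delta = min(2, eps/29) ensures both conditions, hence |(-2s^2 + 5s - 7) + 82| < eps.

delta = min(2, eps/29)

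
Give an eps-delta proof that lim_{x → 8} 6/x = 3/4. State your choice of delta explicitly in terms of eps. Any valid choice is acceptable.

Suppose eps > 0. We seek delta > 0 such that 0 < |x − 8| < delta implies |6/x − (3/4)| < eps.
|6/x − (3/4)| = 6·|8 − x|/(8·|x|) = 6|x − 8|/(8|x|).
Require delta ≤ 4 so that |x| > 8 − 4 = 4, hence 8|x| > 32.
Then |6/x − (3/4)| < 6|x − 8|/32, which is < eps when |x − 8| < (16/3)eps.
Take delta = min(4, (16/3)eps). Then 0 < |x − 8| < delta gives both |x − 8| < 4 and |x − 8| < (16/3)eps, so |6/x − (3/4)| < eps.

delta = min(4, (16/3)eps)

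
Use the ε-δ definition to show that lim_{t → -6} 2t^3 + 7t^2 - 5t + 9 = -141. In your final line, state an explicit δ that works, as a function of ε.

δ = min(1, ε/158)

Suppose ε > 0. We want δ > 0 such that 0 < |t + 6| < δ implies |(2t^3 + 7t^2 - 5t + 9) + 141| < ε.
(2t^3 + 7t^2 - 5t + 9) + 141 = 2t^3 + 7t^2 - 5t + 150 = (t + 6)(2t^2 - 5t + 25).
So |(2t^3 + 7t^2 - 5t + 9) + 141| = |t + 6|·|2t^2 - 5t + 25|.
Assume first that |t + 6| < 1, so |t| < 7. Then |2t^2 - 5t + 25| ≤ 2·7^2 + 5·7 + 25 = 158.
Hence |(2t^3 + 7t^2 - 5t + 9) + 141| ≤ 158|t + 6| < ε provided |t + 6| < ε/158.
Take δ = min(1, ε/158). Then 0 < |t + 6| < δ gives both |t + 6| < 1 and |t + 6| < ε/158, so |(2t^3 + 7t^2 - 5t + 9) + 141| < ε.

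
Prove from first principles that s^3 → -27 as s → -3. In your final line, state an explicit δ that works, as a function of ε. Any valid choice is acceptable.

Fix ε > 0. We seek δ > 0 with 0 < |s + 3| < δ ⇒ |s^3 + 27| < ε.
Factor: s^3 + 27 = (s + 3)(s^2 - 3s + 9), so |s^3 + 27| = |s + 3|·|s^2 - 3s + 9|.
Restrict δ ≤ 2. Then |s + 3| < 2 gives |s| < 5, so by the triangle inequality |s^2 - 3s + 9| ≤ 5^2 + 3·5 + 9 = 49.
Hence |s^3 + 27| ≤ 49|s + 3|, which is < ε once |s + 3| < ε/49.
Take δ = min(2, ε/49). If 0 < |s + 3| < δ then both bounds hold and |s^3 + 27| ≤ 49|s + 3| < 49·(ε/49) = ε.

δ = min(2, ε/49)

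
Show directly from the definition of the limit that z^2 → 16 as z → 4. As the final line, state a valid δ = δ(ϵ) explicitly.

Fix ϵ > 0. We seek δ > 0 with 0 < |z − 4| < δ ⇒ |z^2 − 16| < ϵ.
Factor: z^2 − 16 = (z − 4)(z + 4), so |z^2 − 16| = |z − 4|·|z + 4|.
Restrict δ ≤ 2. Then |z − 4| < 2 gives |z| < 6, so by the triangle inequality |z + 4| ≤ 6 + 4 = 10.
Hence |z^2 − 16| ≤ 10|z − 4|, which is < ϵ once |z − 4| < ϵ/10.
Take δ = min(2, ϵ/10). If 0 < |z − 4| < δ then both bounds hold and |z^2 − 16| ≤ 10|z − 4| < 10·(ϵ/10) = ϵ.

δ = min(2, ϵ/10)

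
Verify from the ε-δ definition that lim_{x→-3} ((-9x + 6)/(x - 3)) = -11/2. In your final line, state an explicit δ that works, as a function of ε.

δ = min(3, (6/7)ε)

Let ε > 0 be given. We want δ > 0 with 0 < |x + 3| < δ ⇒ |(-9x + 6)/(x - 3) + 11/2| < ε.
Combining over a common denominator, (-9x + 6)/(x - 3) + 11/2 = [(-9x + 6)·(-6) − 33·(x - 3)] / [(-6)·(x - 3)] = 21(x + 3) / ((-6)(x - 3)).
So |(-9x + 6)/(x - 3) + 11/2| = 21|x + 3| / (6·|x − 3|).
Restrict δ ≤ 3. Then |x + 3| < 3 gives |x − 3| = |(x + 3) + (-6)| ≥ 6 − 3 = 3.
Hence |(-9x + 6)/(x - 3) + 11/2| < 21|x + 3|/(6·3) = (7/6)|x + 3|, which is < ε once |x + 3| < (6/7)ε.
Take δ = min(3, (6/7)ε). Then 0 < |x + 3| < δ forces both bounds, so |(-9x + 6)/(x - 3) + 11/2| < ε.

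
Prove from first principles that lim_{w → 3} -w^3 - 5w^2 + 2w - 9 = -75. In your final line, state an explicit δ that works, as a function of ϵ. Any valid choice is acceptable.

Let ϵ > 0 be given. We want δ > 0 such that 0 < |w − 3| < δ implies |(-w^3 - 5w^2 + 2w - 9) + 75| < ϵ.
(-w^3 - 5w^2 + 2w - 9) + 75 = -w^3 - 5w^2 + 2w + 66 = (w − 3)(-w^2 - 8w - 22).
So |(-w^3 - 5w^2 + 2w - 9) + 75| = |w − 3|·|-w^2 - 8w - 22|.
Require δ ≤ 1. Then |w − 3| < 1 gives |w| < 4, and by the triangle inequality |-w^2 - 8w - 22| ≤ 4^2 + 8·4 + 22 = 70.
Hence |(-w^3 - 5w^2 + 2w - 9) + 75| ≤ 70|w − 3| < ϵ provided |w − 3| < ϵ/70.
Take δ = min(1, ϵ/70). Then 0 < |w − 3| < δ gives both |w − 3| < 1 and |w − 3| < ϵ/70, so |(-w^3 - 5w^2 + 2w - 9) + 75| < ϵ.

δ = min(1, ϵ/70)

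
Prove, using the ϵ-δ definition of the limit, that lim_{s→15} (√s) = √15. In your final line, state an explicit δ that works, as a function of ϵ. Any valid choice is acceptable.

δ = min(15, √15·ϵ)

Let ϵ > 0. We want δ > 0 such that 0 < |s − 15| < δ implies |√s − √15| < ϵ.
Multiplying by the conjugate, |√s − √15| = |s − 15|/(√s + √15).
Restrict δ ≤ 15 so that |s − 15| < 15 forces s > 0, and then √s + √15 > √15.
Hence |√s − √15| < |s − 15|/√15, which is < ϵ once |s − 15| < √15·ϵ.
Take δ = min(15, √15·ϵ). If 0 < |s − 15| < δ then s > 0 and |√s − √15| < |s − 15|/√15 < ϵ.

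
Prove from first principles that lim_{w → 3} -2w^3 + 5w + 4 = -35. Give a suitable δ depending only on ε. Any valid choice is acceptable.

Fix ε > 0. We want δ > 0 such that 0 < |w − 3| < δ implies |(-2w^3 + 5w + 4) + 35| < ε.
(-2w^3 + 5w + 4) + 35 = -2w^3 + 5w + 39 = (w − 3)(-2w^2 - 6w - 13).
So |(-2w^3 + 5w + 4) + 35| = |w − 3|·|-2w^2 - 6w - 13|.
Assume first that |w − 3| < 1, so |w| < 4. Then |-2w^2 - 6w - 13| ≤ 2·4^2 + 6·4 + 13 = 69.
Hence |(-2w^3 + 5w + 4) + 35| ≤ 69|w − 3| < ε provided |w − 3| < ε/69.
Choosing δ = min(1, ε/69) ensures both conditions, hence |(-2w^3 + 5w + 4) + 35| < ε.

δ = min(1, ε/69)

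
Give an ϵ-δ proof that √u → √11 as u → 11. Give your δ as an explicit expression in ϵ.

Let ϵ > 0 be given. We want δ > 0 such that 0 < |u − 11| < δ implies |√u − √11| < ϵ.
Multiplying by the conjugate, |√u − √11| = |u − 11|/(√u + √11).
Restrict δ ≤ 11 so that |u − 11| < 11 forces u > 0, and then √u + √11 > √11.
Hence |√u − √11| < |u − 11|/√11, which is < ϵ once |u − 11| < √11·ϵ.
Take δ = min(11, √11·ϵ). If 0 < |u − 11| < δ then u > 0 and |√u − √11| < |u − 11|/√11 < ϵ.

δ = min(11, √11·ϵ)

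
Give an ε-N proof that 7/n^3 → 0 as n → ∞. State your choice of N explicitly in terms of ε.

Let ε > 0. For n ≥ 1, |7/n^3 − 0| = 7/n^3.
7/n^3 < ε ⇔ n^3 > 7/ε ⇔ n > (7/ε)^{1/3}.
Take N = (7/ε)^{1/3}. Then n > N implies 7/n^3 < ε.

N = (7/ε)^{1/3}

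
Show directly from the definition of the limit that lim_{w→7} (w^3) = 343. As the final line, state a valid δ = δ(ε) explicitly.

Suppose ε > 0. We seek δ > 0 with 0 < |w − 7| < δ ⇒ |w^3 − 343| < ε.
Factor: w^3 − 343 = (w − 7)(w^2 + 7w + 49), so |w^3 − 343| = |w − 7|·|w^2 + 7w + 49|.
Restrict δ ≤ 1. Then |w − 7| < 1 gives |w| < 8, so by the triangle inequality |w^2 + 7w + 49| ≤ 8^2 + 7·8 + 49 = 169.
Hence |w^3 − 343| ≤ 169|w − 7|, which is < ε once |w − 7| < ε/169.
Take δ = min(1, ε/169). If 0 < |w − 7| < δ then both bounds hold and |w^3 − 343| ≤ 169|w − 7| < 169·(ε/169) = ε.

δ = min(1, ε/169)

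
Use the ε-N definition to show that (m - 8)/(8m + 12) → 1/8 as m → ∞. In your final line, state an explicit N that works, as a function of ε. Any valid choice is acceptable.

Let ε > 0 be given. For m ≥ 1, |(m - 8)/(8m + 12) − (1/8)| = |-76|/(8(8m + 12)) = 76/(8(8m + 12)).
Since 8m + 12 ≥ 8m for m ≥ 1, this is ≤ 76/(8·8m) = (19/16)/m.
So |(m - 8)/(8m + 12) − (1/8)| < ε whenever m > (19/16)/ε.
Take N = (19/16)/ε. If m > N then |(m - 8)/(8m + 12) − (1/8)| ≤ (19/16)/m < ε.

N = (19/16)/ε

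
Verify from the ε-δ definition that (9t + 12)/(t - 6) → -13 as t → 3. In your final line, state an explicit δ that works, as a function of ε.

δ = min(3/2, (3/44)ε)

Let ε > 0. We want δ > 0 with 0 < |t − 3| < δ ⇒ |(9t + 12)/(t - 6) + 13| < ε.
Combining over a common denominator, (9t + 12)/(t - 6) + 13 = [(9t + 12)·(-3) − 39·(t - 6)] / [(-3)·(t - 6)] = -66(t − 3) / ((-3)(t - 6)).
So |(9t + 12)/(t - 6) + 13| = 66|t − 3| / (3·|t − 6|).
Require δ ≤ 3/2, so |t − 6| ≥ |-3| − |t − 3| > 3 − 3/2 = 3/2.
Hence |(9t + 12)/(t - 6) + 13| < 66|t − 3|/(3·(3/2)) = (44/3)|t − 3|, which is < ε once |t − 3| < (3/44)ε.
Take δ = min(3/2, (3/44)ε). Then 0 < |t − 3| < δ forces both bounds, so |(9t + 12)/(t - 6) + 13| < ε.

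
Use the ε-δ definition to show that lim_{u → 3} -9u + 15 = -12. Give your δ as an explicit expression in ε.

δ = ε/9

Let ε > 0 be given. We need δ > 0 so that 0 < |u − 3| < δ implies |(-9u + 15) + 12| < ε.
|(-9u + 15) + 12| = |-9u + 27| = 9|u − 3|.
Thus it suffices that |u − 3| < ε/9.
Choosing δ = ε/9 gives |(-9u + 15) + 12| = 9|u − 3| < ε whenever |u − 3| < δ.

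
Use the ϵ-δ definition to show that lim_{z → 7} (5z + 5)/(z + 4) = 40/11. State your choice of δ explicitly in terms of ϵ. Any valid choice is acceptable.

δ = min(11/2, (121/30)ϵ)

Fix ϵ > 0. We want δ > 0 with 0 < |z − 7| < δ ⇒ |(5z + 5)/(z + 4) − (40/11)| < ϵ.
Combining over a common denominator, (5z + 5)/(z + 4) − (40/11) = [(5z + 5)·11 − 40·(z + 4)] / [11·(z + 4)] = 15(z − 7) / (11(z + 4)).
So |(5z + 5)/(z + 4) − (40/11)| = 15|z − 7| / (11·|z + 4|).
Restrict δ ≤ 11/2. Then |z − 7| < 11/2 gives |z + 4| = |(z − 7) + 11| ≥ 11 − 11/2 = 11/2.
Hence |(5z + 5)/(z + 4) − (40/11)| < 15|z − 7|/(11·(11/2)) = (30/121)|z − 7|, which is < ϵ once |z − 7| < (121/30)ϵ.
Take δ = min(11/2, (121/30)ϵ). Then 0 < |z − 7| < δ forces both bounds, so |(5z + 5)/(z + 4) − (40/11)| < ϵ.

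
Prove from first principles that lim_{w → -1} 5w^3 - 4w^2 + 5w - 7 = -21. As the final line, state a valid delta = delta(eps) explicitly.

delta = min(1, eps/52)

Let eps > 0 be given. We want delta > 0 such that 0 < |w + 1| < delta implies |(5w^3 - 4w^2 + 5w - 7) + 21| < eps.
(5w^3 - 4w^2 + 5w - 7) + 21 = 5w^3 - 4w^2 + 5w + 14 = (w + 1)(5w^2 - 9w + 14).
So |(5w^3 - 4w^2 + 5w - 7) + 21| = |w + 1|·|5w^2 - 9w + 14|.
Assume first that |w + 1| < 1, so |w| < 2. Then |5w^2 - 9w + 14| ≤ 5·2^2 + 9·2 + 14 = 52.
Hence |(5w^3 - 4w^2 + 5w - 7) + 21| ≤ 52|w + 1| < eps provided |w + 1| < eps/52.
Choosing delta = min(1, eps/52) ensures both conditions, hence |(5w^3 - 4w^2 + 5w - 7) + 21| < eps.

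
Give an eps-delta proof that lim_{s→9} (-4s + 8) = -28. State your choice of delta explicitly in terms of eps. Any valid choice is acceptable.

delta = eps/4

Suppose eps > 0. We need delta > 0 so that 0 < |s − 9| < delta implies |(-4s + 8) + 28| < eps.
Since (-4s + 8) + 28 = -4(s − 9), we have |(-4s + 8) + 28| = 4|s − 9|.
So 4|s − 9| < eps exactly when |s − 9| < eps/4.
Take delta = eps/4. If 0 < |s − 9| < delta then |(-4s + 8) + 28| = 4|s − 9| < 4·(eps/4) = eps.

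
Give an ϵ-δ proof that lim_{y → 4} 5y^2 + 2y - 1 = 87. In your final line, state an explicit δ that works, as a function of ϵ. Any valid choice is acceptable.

Let ϵ > 0 be given. We want δ > 0 such that 0 < |y − 4| < δ implies |(5y^2 + 2y - 1) − 87| < ϵ.
(5y^2 + 2y - 1) − 87 = 5y^2 + 2y - 88 = (y − 4)(5y + 22).
So |(5y^2 + 2y - 1) − 87| = |y − 4|·|5y + 22|.
Assume first that |y − 4| < 1, so |y| < 5. Then |5y + 22| ≤ 5·5 + 22 = 47.
Hence |(5y^2 + 2y - 1) − 87| ≤ 47|y − 4| < ϵ provided |y − 4| < ϵ/47.
Choosing δ = min(1, ϵ/47) ensures both conditions, hence |(5y^2 + 2y - 1) − 87| < ϵ.

δ = min(1, ϵ/47)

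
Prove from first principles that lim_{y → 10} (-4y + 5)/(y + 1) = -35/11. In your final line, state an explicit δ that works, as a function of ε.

δ = min(11/2, (121/18)ε)

Let ε > 0. We want δ > 0 with 0 < |y − 10| < δ ⇒ |(-4y + 5)/(y + 1) + 35/11| < ε.
Combining over a common denominator, (-4y + 5)/(y + 1) + 35/11 = [(-4y + 5)·11 − (-35)·(y + 1)] / [11·(y + 1)] = -9(y − 10) / (11(y + 1)).
So |(-4y + 5)/(y + 1) + 35/11| = 9|y − 10| / (11·|y + 1|).
Require δ ≤ 11/2, so |y + 1| ≥ |11| − |y − 10| > 11 − 11/2 = 11/2.
Hence |(-4y + 5)/(y + 1) + 35/11| < 9|y − 10|/(11·(11/2)) = (18/121)|y − 10|, which is < ε once |y − 10| < (121/18)ε.
Take δ = min(11/2, (121/18)ε). Then 0 < |y − 10| < δ forces both bounds, so |(-4y + 5)/(y + 1) + 35/11| < ε.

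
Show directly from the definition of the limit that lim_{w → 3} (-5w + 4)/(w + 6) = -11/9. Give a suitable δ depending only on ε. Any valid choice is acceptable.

Let ε > 0 be given. We want δ > 0 with 0 < |w − 3| < δ ⇒ |(-5w + 4)/(w + 6) + 11/9| < ε.
Combining over a common denominator, (-5w + 4)/(w + 6) + 11/9 = [(-5w + 4)·9 − (-11)·(w + 6)] / [9·(w + 6)] = -34(w − 3) / (9(w + 6)).
So |(-5w + 4)/(w + 6) + 11/9| = 34|w − 3| / (9·|w + 6|).
Restrict δ ≤ 9/2. Then |w − 3| < 9/2 gives |w + 6| = |(w − 3) + 9| ≥ 9 − 9/2 = 9/2.
Hence |(-5w + 4)/(w + 6) + 11/9| < 34|w − 3|/(9·(9/2)) = (68/81)|w − 3|, which is < ε once |w − 3| < (81/68)ε.
Take δ = min(9/2, (81/68)ε). Then 0 < |w − 3| < δ forces both bounds, so |(-5w + 4)/(w + 6) + 11/9| < ε.

δ = min(9/2, (81/68)ε)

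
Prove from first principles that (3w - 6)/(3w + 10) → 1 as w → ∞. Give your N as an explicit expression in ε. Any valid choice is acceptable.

N = (16/3)/ε

Let ε > 0 be given. We seek N > 0 such that w > N implies |(3w - 6)/(3w + 10) − 1| < ε.
(3w - 6)/(3w + 10) − 1 = (3(3w - 6) − 3(3w + 10)) / (3(3w + 10)) = -48/(3(3w + 10)).
For w > 0 we have 3w + 10 > 3w, so |(3w - 6)/(3w + 10) − 1| = 48/(3(3w + 10)) < 48/(3·3w) = (16/3)/w.
Thus |(3w - 6)/(3w + 10) − 1| < ε whenever w > (16/3)/ε.
Take N = (16/3)/ε. If w > N then |(3w - 6)/(3w + 10) − 1| < (16/3)/w < ε.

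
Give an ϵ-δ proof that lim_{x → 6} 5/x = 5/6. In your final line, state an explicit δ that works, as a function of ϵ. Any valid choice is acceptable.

δ = min(3, (18/5)ϵ)

Fix ϵ > 0. We seek δ > 0 such that 0 < |x − 6| < δ implies |5/x − (5/6)| < ϵ.
|5/x − (5/6)| = 5·|6 − x|/(6·|x|) = 5|x − 6|/(6|x|).
Require δ ≤ 3 so that |x| > 6 − 3 = 3, hence 6|x| > 18.
Then |5/x − (5/6)| < 5|x − 6|/18, which is < ϵ when |x − 6| < (18/5)ϵ.
Take δ = min(3, (18/5)ϵ). Then 0 < |x − 6| < δ gives both |x − 6| < 3 and |x − 6| < (18/5)ϵ, so |5/x − (5/6)| < ϵ.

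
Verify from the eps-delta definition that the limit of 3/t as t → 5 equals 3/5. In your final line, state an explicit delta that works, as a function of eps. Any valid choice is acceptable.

Fix eps > 0. We seek delta > 0 such that 0 < |t − 5| < delta implies |3/t − (3/5)| < eps.
|3/t − (3/5)| = 3·|5 − t|/(5·|t|) = 3|t − 5|/(5|t|).
Restrict delta ≤ 5/2. Then |t − 5| < 5/2 gives |t| > 5/2, so 5|t| > 25/2.
Then |3/t − (3/5)| < 3|t − 5|/(25/2), which is < eps when |t − 5| < (25/6)eps.
Take delta = min(5/2, (25/6)eps). Then 0 < |t − 5| < delta gives both |t − 5| < 5/2 and |t − 5| < (25/6)eps, so |3/t − (3/5)| < eps.

delta = min(5/2, (25/6)eps)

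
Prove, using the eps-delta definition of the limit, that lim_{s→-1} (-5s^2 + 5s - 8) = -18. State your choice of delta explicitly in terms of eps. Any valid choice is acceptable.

Fix eps > 0. We want delta > 0 such that 0 < |s + 1| < delta implies |(-5s^2 + 5s - 8) + 18| < eps.
(-5s^2 + 5s - 8) + 18 = -5s^2 + 5s + 10 = (s + 1)(-5s + 10).
So |(-5s^2 + 5s - 8) + 18| = |s + 1|·|-5s + 10|.
Assume first that |s + 1| < 1, so |s| < 2. Then |-5s + 10| ≤ 5·2 + 10 = 20.
Hence |(-5s^2 + 5s - 8) + 18| ≤ 20|s + 1| < eps provided |s + 1| < eps/20.
Choosing delta = min(1, eps/20) ensures both conditions, hence |(-5s^2 + 5s - 8) + 18| < eps.

delta = min(1, eps/20)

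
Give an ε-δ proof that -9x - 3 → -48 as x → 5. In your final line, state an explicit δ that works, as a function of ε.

Let ε > 0 be given. We need δ > 0 so that 0 < |x − 5| < δ implies |(-9x - 3) + 48| < ε.
Since (-9x - 3) + 48 = -9(x − 5), we have |(-9x - 3) + 48| = 9|x − 5|.
Thus it suffices that |x − 5| < ε/9.
Take δ = ε/9. If 0 < |x − 5| < δ then |(-9x - 3) + 48| = 9|x − 5| < 9·(ε/9) = ε.

δ = ε/9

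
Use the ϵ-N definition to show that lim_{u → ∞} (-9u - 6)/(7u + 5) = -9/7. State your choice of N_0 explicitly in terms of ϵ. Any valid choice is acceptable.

Suppose ϵ > 0. We seek N_0 > 0 such that u > N_0 implies |(-9u - 6)/(7u + 5) + 9/7| < ϵ.
(-9u - 6)/(7u + 5) + 9/7 = (7(-9u - 6) − (-9)(7u + 5)) / (7(7u + 5)) = 3/(7(7u + 5)).
For u > 0 we have 7u + 5 > 7u, so |(-9u - 6)/(7u + 5) + 9/7| = 3/(7(7u + 5)) < 3/(7·7u) = (3/49)/u.
Thus |(-9u - 6)/(7u + 5) + 9/7| < ϵ whenever u > (3/49)/ϵ.
Take N_0 = (3/49)/ϵ. If u > N_0 then |(-9u - 6)/(7u + 5) + 9/7| < (3/49)/u < ϵ.

N_0 = (3/49)/ϵ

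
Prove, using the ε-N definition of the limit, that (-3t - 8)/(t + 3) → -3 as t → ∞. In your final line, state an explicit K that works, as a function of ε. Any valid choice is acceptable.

K = 1/ε

Suppose ε > 0. We seek K > 0 such that t > K implies |(-3t - 8)/(t + 3) + 3| < ε.
(-3t - 8)/(t + 3) + 3 = ((-3t - 8) − (-3)(t + 3)) / ((t + 3)) = 1/((t + 3)).
For t > 0 we have t + 3 > t, so |(-3t - 8)/(t + 3) + 3| = 1/((t + 3)) < 1/(t) = 1/t.
Thus |(-3t - 8)/(t + 3) + 3| < ε whenever t > 1/ε.
Take K = 1/ε. If t > K then |(-3t - 8)/(t + 3) + 3| < 1/t < ε.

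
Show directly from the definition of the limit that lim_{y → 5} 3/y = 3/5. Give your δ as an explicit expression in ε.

Let ε > 0. We seek δ > 0 such that 0 < |y − 5| < δ implies |3/y − (3/5)| < ε.
|3/y − (3/5)| = 3·|5 − y|/(5·|y|) = 3|y − 5|/(5|y|).
Restrict δ ≤ 5/2. Then |y − 5| < 5/2 gives |y| > 5/2, so 5|y| > 25/2.
Then |3/y − (3/5)| < 3|y − 5|/(25/2), which is < ε when |y − 5| < (25/6)ε.
Take δ = min(5/2, (25/6)ε). Then 0 < |y − 5| < δ gives both |y − 5| < 5/2 and |y − 5| < (25/6)ε, so |3/y − (3/5)| < ε.

δ = min(5/2, (25/6)ε)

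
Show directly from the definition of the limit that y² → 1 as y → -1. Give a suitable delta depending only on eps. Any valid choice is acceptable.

delta = min(1, eps/3)

Let eps > 0 be given. We seek delta > 0 with 0 < |y + 1| < delta ⇒ |y² − 1| < eps.
Factor: y² − 1 = (y + 1)(y - 1), so |y² − 1| = |y + 1|·|y - 1|.
Restrict delta ≤ 1. Then |y + 1| < 1 gives |y| < 2, so by the triangle inequality |y - 1| ≤ 2 + 1 = 3.
Hence |y² − 1| ≤ 3|y + 1|, which is < eps once |y + 1| < eps/3.
Take delta = min(1, eps/3). If 0 < |y + 1| < delta then both bounds hold and |y² − 1| ≤ 3|y + 1| < 3·(eps/3) = eps.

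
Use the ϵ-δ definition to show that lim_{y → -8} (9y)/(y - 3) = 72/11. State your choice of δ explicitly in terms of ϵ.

δ = min(11/2, (121/54)ϵ)

Fix ϵ > 0. We want δ > 0 with 0 < |y + 8| < δ ⇒ |(9y)/(y - 3) − (72/11)| < ϵ.
Combining over a common denominator, (9y)/(y - 3) − (72/11) = [(9y)·(-11) − (-72)·(y - 3)] / [(-11)·(y - 3)] = -27(y + 8) / ((-11)(y - 3)).
So |(9y)/(y - 3) − (72/11)| = 27|y + 8| / (11·|y − 3|).
Restrict δ ≤ 11/2. Then |y + 8| < 11/2 gives |y − 3| = |(y + 8) + (-11)| ≥ 11 − 11/2 = 11/2.
Hence |(9y)/(y - 3) − (72/11)| < 27|y + 8|/(11·(11/2)) = (54/121)|y + 8|, which is < ϵ once |y + 8| < (121/54)ϵ.
Take δ = min(11/2, (121/54)ϵ). Then 0 < |y + 8| < δ forces both bounds, so |(9y)/(y - 3) − (72/11)| < ϵ.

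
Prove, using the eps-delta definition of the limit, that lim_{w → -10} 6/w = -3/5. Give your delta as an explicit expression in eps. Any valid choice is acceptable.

delta = min(5, (25/3)eps)

Let eps > 0. We seek delta > 0 such that 0 < |w + 10| < delta implies |6/w + 3/5| < eps.
|6/w + 3/5| = 6·|-10 − w|/(10·|w|) = 6|w + 10|/(10|w|).
Require delta ≤ 5 so that |w| > 10 − 5 = 5, hence 10|w| > 50.
Then |6/w + 3/5| < 6|w + 10|/50, which is < eps when |w + 10| < (25/3)eps.
Take delta = min(5, (25/3)eps). Then 0 < |w + 10| < delta gives both |w + 10| < 5 and |w + 10| < (25/3)eps, so |6/w + 3/5| < eps.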